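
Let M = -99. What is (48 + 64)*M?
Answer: -11088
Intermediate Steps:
(48 + 64)*M = (48 + 64)*(-99) = 112*(-99) = -11088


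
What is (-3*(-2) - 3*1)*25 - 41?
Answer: 34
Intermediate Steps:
(-3*(-2) - 3*1)*25 - 41 = (6 - 3)*25 - 41 = 3*25 - 41 = 75 - 41 = 34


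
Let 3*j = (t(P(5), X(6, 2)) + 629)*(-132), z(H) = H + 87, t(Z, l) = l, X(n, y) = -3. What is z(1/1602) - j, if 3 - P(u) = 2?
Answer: 44264863/1602 ≈ 27631.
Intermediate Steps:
P(u) = 1 (P(u) = 3 - 1*2 = 3 - 2 = 1)
z(H) = 87 + H
j = -27544 (j = ((-3 + 629)*(-132))/3 = (626*(-132))/3 = (⅓)*(-82632) = -27544)
z(1/1602) - j = (87 + 1/1602) - 1*(-27544) = (87 + 1/1602) + 27544 = 139375/1602 + 27544 = 44264863/1602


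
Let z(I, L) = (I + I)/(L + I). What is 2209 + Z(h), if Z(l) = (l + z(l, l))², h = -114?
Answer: 14978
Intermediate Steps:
z(I, L) = 2*I/(I + L) (z(I, L) = (2*I)/(I + L) = 2*I/(I + L))
Z(l) = (1 + l)² (Z(l) = (l + 2*l/(l + l))² = (l + 2*l/((2*l)))² = (l + 2*l*(1/(2*l)))² = (l + 1)² = (1 + l)²)
2209 + Z(h) = 2209 + (1 - 114)² = 2209 + (-113)² = 2209 + 12769 = 14978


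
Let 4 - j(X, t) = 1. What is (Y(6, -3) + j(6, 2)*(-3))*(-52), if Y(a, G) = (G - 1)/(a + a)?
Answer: 1456/3 ≈ 485.33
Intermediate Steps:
Y(a, G) = (-1 + G)/(2*a) (Y(a, G) = (-1 + G)/((2*a)) = (-1 + G)*(1/(2*a)) = (-1 + G)/(2*a))
j(X, t) = 3 (j(X, t) = 4 - 1*1 = 4 - 1 = 3)
(Y(6, -3) + j(6, 2)*(-3))*(-52) = ((½)*(-1 - 3)/6 + 3*(-3))*(-52) = ((½)*(⅙)*(-4) - 9)*(-52) = (-⅓ - 9)*(-52) = -28/3*(-52) = 1456/3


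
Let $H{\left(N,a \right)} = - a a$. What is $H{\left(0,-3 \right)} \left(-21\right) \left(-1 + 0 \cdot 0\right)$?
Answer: $-189$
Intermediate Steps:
$H{\left(N,a \right)} = - a^{2}$
$H{\left(0,-3 \right)} \left(-21\right) \left(-1 + 0 \cdot 0\right) = - \left(-3\right)^{2} \left(-21\right) \left(-1 + 0 \cdot 0\right) = \left(-1\right) 9 \left(-21\right) \left(-1 + 0\right) = \left(-9\right) \left(-21\right) \left(-1\right) = 189 \left(-1\right) = -189$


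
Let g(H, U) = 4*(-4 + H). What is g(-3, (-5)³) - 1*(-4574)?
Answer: 4546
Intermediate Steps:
g(H, U) = -16 + 4*H
g(-3, (-5)³) - 1*(-4574) = (-16 + 4*(-3)) - 1*(-4574) = (-16 - 12) + 4574 = -28 + 4574 = 4546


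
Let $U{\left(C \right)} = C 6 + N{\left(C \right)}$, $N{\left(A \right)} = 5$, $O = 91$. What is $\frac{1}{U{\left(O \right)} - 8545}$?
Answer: $- \frac{1}{7994} \approx -0.00012509$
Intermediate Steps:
$U{\left(C \right)} = 5 + 6 C$ ($U{\left(C \right)} = C 6 + 5 = 6 C + 5 = 5 + 6 C$)
$\frac{1}{U{\left(O \right)} - 8545} = \frac{1}{\left(5 + 6 \cdot 91\right) - 8545} = \frac{1}{\left(5 + 546\right) - 8545} = \frac{1}{551 - 8545} = \frac{1}{-7994} = - \frac{1}{7994}$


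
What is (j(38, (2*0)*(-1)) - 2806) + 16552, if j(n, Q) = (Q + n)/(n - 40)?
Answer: 13727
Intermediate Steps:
j(n, Q) = (Q + n)/(-40 + n)
(j(38, (2*0)*(-1)) - 2806) + 16552 = (((2*0)*(-1) + 38)/(-40 + 38) - 2806) + 16552 = ((0*(-1) + 38)/(-2) - 2806) + 16552 = (-(0 + 38)/2 - 2806) + 16552 = (-½*38 - 2806) + 16552 = (-19 - 2806) + 16552 = -2825 + 16552 = 13727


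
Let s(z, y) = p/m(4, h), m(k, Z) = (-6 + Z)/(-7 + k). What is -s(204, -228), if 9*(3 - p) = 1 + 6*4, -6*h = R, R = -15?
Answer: -4/21 ≈ -0.19048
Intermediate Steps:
h = 5/2 (h = -⅙*(-15) = 5/2 ≈ 2.5000)
m(k, Z) = (-6 + Z)/(-7 + k)
p = 2/9 (p = 3 - (1 + 6*4)/9 = 3 - (1 + 24)/9 = 3 - ⅑*25 = 3 - 25/9 = 2/9 ≈ 0.22222)
s(z, y) = 4/21 (s(z, y) = 2/(9*(((-6 + 5/2)/(-7 + 4)))) = 2/(9*((-7/2/(-3)))) = 2/(9*((-⅓*(-7/2)))) = 2/(9*(7/6)) = (2/9)*(6/7) = 4/21)
-s(204, -228) = -1*4/21 = -4/21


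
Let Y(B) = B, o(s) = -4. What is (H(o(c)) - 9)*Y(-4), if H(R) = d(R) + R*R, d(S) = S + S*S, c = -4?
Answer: -76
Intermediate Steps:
d(S) = S + S²
H(R) = R² + R*(1 + R) (H(R) = R*(1 + R) + R*R = R*(1 + R) + R² = R² + R*(1 + R))
(H(o(c)) - 9)*Y(-4) = (-4*(1 + 2*(-4)) - 9)*(-4) = (-4*(1 - 8) - 9)*(-4) = (-4*(-7) - 9)*(-4) = (28 - 9)*(-4) = 19*(-4) = -76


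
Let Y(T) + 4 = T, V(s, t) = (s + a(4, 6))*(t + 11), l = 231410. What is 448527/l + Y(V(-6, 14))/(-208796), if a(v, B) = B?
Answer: 23412892283/12079370590 ≈ 1.9383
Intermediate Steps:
V(s, t) = (6 + s)*(11 + t) (V(s, t) = (s + 6)*(t + 11) = (6 + s)*(11 + t))
Y(T) = -4 + T
448527/l + Y(V(-6, 14))/(-208796) = 448527/231410 + (-4 + (66 + 6*14 + 11*(-6) - 6*14))/(-208796) = 448527*(1/231410) + (-4 + (66 + 84 - 66 - 84))*(-1/208796) = 448527/231410 + (-4 + 0)*(-1/208796) = 448527/231410 - 4*(-1/208796) = 448527/231410 + 1/52199 = 23412892283/12079370590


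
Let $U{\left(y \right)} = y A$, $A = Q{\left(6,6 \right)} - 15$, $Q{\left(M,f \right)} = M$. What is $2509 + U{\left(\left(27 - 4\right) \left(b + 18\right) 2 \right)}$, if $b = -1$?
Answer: $-4529$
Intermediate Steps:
$A = -9$ ($A = 6 - 15 = -9$)
$U{\left(y \right)} = - 9 y$ ($U{\left(y \right)} = y \left(-9\right) = - 9 y$)
$2509 + U{\left(\left(27 - 4\right) \left(b + 18\right) 2 \right)} = 2509 - 9 \left(27 - 4\right) \left(-1 + 18\right) 2 = 2509 - 9 \cdot 23 \cdot 17 \cdot 2 = 2509 - 9 \cdot 391 \cdot 2 = 2509 - 7038 = -4529$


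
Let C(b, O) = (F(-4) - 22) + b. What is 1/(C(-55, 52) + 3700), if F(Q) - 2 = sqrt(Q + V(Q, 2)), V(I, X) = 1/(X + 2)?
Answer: 2900/10512503 - 2*I*sqrt(15)/52562515 ≈ 0.00027586 - 1.4737e-7*I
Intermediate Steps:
V(I, X) = 1/(2 + X)
F(Q) = 2 + sqrt(1/4 + Q) (F(Q) = 2 + sqrt(Q + 1/(2 + 2)) = 2 + sqrt(Q + 1/4) = 2 + sqrt(1/4 + Q))
C(b, O) = -20 + b + I*sqrt(15)/2 (C(b, O) = ((2 + sqrt(1 + 4*(-4))/2) - 22) + b = ((2 + sqrt(1 - 16)/2) - 22) + b = ((2 + sqrt(-15)/2) - 22) + b = ((2 + (I*sqrt(15))/2) - 22) + b = ((2 + I*sqrt(15)/2) - 22) + b = (-20 + I*sqrt(15)/2) + b = -20 + b + I*sqrt(15)/2)
1/(C(-55, 52) + 3700) = 1/((-20 - 55 + I*sqrt(15)/2) + 3700) = 1/((-75 + I*sqrt(15)/2) + 3700) = 1/(3625 + I*sqrt(15)/2)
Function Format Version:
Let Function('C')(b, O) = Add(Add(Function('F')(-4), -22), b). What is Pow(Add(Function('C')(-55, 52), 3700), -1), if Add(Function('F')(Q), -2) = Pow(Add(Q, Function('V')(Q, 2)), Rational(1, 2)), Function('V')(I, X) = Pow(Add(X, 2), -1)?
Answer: Add(Rational(2900, 10512503), Mul(Rational(-2, 52562515), I, Pow(15, Rational(1, 2)))) ≈ Add(0.00027586, Mul(-1.4737e-7, I))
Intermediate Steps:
Function('V')(I, X) = Pow(Add(2, X), -1)
Function('F')(Q) = Add(2, Pow(Add(Rational(1, 4), Q), Rational(1, 2))) (Function('F')(Q) = Add(2, Pow(Add(Q, Pow(Add(2, 2), -1)), Rational(1, 2))) = Add(2, Pow(Add(Q, Pow(4, -1)), Rational(1, 2))) = Add(2, Pow(Add(Q, Rational(1, 4)), Rational(1, 2))) = Add(2, Pow(Add(Rational(1, 4), Q), Rational(1, 2))))
Function('C')(b, O) = Add(-20, b, Mul(Rational(1, 2), I, Pow(15, Rational(1, 2)))) (Function('C')(b, O) = Add(Add(Add(2, Mul(Rational(1, 2), Pow(Add(1, Mul(4, -4)), Rational(1, 2)))), -22), b) = Add(Add(Add(2, Mul(Rational(1, 2), Pow(Add(1, -16), Rational(1, 2)))), -22), b) = Add(Add(Add(2, Mul(Rational(1, 2), Pow(-15, Rational(1, 2)))), -22), b) = Add(Add(Add(2, Mul(Rational(1, 2), Mul(I, Pow(15, Rational(1, 2))))), -22), b) = Add(Add(Add(2, Mul(Rational(1, 2), I, Pow(15, Rational(1, 2)))), -22), b) = Add(Add(-20, Mul(Rational(1, 2), I, Pow(15, Rational(1, 2)))), b) = Add(-20, b, Mul(Rational(1, 2), I, Pow(15, Rational(1, 2)))))
Pow(Add(Function('C')(-55, 52), 3700), -1) = Pow(Add(Add(-20, -55, Mul(Rational(1, 2), I, Pow(15, Rational(1, 2)))), 3700), -1) = Pow(Add(Add(-75, Mul(Rational(1, 2), I, Pow(15, Rational(1, 2)))), 3700), -1) = Pow(Add(3625, Mul(Rational(1, 2), I, Pow(15, Rational(1, 2)))), -1)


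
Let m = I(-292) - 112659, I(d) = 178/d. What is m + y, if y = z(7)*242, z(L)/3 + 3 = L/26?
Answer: -217590797/1898 ≈ -1.1464e+5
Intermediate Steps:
z(L) = -9 + 3*L/26 (z(L) = -9 + 3*(L/26) = -9 + 3*L/26)
y = -25773/13 (y = (-9 + (3/26)*7)*242 = (-9 + 21/26)*242 = -213/26*242 = -25773/13 ≈ -1982.5)
m = -16448303/146 (m = 178/(-292) - 112659 = 178*(-1/292) - 112659 = -89/146 - 112659 = -16448303/146 ≈ -1.1266e+5)
m + y = -16448303/146 - 25773/13 = -217590797/1898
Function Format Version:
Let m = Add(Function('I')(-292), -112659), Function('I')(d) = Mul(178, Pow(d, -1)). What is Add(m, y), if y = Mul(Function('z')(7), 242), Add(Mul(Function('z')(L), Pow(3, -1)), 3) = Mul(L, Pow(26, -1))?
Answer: Rational(-217590797, 1898) ≈ -1.1464e+5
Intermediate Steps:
Function('z')(L) = Add(-9, Mul(Rational(3, 26), L)) (Function('z')(L) = Add(-9, Mul(3, Mul(L, Pow(26, -1)))) = Add(-9, Mul(3, Mul(L, Rational(1, 26)))) = Add(-9, Mul(3, Mul(Rational(1, 26), L))) = Add(-9, Mul(Rational(3, 26), L)))
y = Rational(-25773, 13) (y = Mul(Add(-9, Mul(Rational(3, 26), 7)), 242) = Mul(Add(-9, Rational(21, 26)), 242) = Mul(Rational(-213, 26), 242) = Rational(-25773, 13) ≈ -1982.5)
m = Rational(-16448303, 146) (m = Add(Mul(178, Pow(-292, -1)), -112659) = Add(Mul(178, Rational(-1, 292)), -112659) = Add(Rational(-89, 146), -112659) = Rational(-16448303, 146) ≈ -1.1266e+5)
Add(m, y) = Add(Rational(-16448303, 146), Rational(-25773, 13)) = Rational(-217590797, 1898)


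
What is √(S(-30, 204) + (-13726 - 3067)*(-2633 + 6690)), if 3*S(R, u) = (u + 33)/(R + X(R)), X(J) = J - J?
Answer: I*√61316283270/30 ≈ 8254.0*I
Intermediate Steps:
X(J) = 0
S(R, u) = (33 + u)/(3*R) (S(R, u) = ((u + 33)/(R + 0))/3 = ((33 + u)/R)/3 = (33 + u)/(3*R))
√(S(-30, 204) + (-13726 - 3067)*(-2633 + 6690)) = √((⅓)*(33 + 204)/(-30) + (-13726 - 3067)*(-2633 + 6690)) = √((⅓)*(-1/30)*237 - 16793*4057) = √(-79/30 - 68129201) = √(-2043876109/30) = I*√61316283270/30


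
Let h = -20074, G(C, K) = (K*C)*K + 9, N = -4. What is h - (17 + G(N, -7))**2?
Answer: -48974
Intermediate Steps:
G(C, K) = 9 + C*K**2 (G(C, K) = (C*K)*K + 9 = C*K**2 + 9 = 9 + C*K**2)
h - (17 + G(N, -7))**2 = -20074 - (17 + (9 - 4*(-7)**2))**2 = -20074 - (17 + (9 - 4*49))**2 = -20074 - (17 + (9 - 196))**2 = -20074 - (17 - 187)**2 = -20074 - 1*(-170)**2 = -20074 - 1*28900 = -20074 - 28900 = -48974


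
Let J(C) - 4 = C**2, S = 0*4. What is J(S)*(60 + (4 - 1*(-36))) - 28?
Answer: 372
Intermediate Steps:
S = 0
J(C) = 4 + C**2
J(S)*(60 + (4 - 1*(-36))) - 28 = (4 + 0**2)*(60 + (4 - 1*(-36))) - 28 = (4 + 0)*(60 + (4 + 36)) - 28 = 4*(60 + 40) - 28 = 4*100 - 28 = 400 - 28 = 372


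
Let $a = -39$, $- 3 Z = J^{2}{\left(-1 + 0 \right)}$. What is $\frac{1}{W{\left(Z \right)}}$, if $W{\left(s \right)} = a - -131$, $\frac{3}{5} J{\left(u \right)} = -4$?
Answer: $\frac{1}{92} \approx 0.01087$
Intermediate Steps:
$J{\left(u \right)} = - \frac{20}{3}$ ($J{\left(u \right)} = \frac{5}{3} \left(-4\right) = - \frac{20}{3}$)
$Z = - \frac{400}{27}$ ($Z = - \frac{\left(- \frac{20}{3}\right)^{2}}{3} = \left(- \frac{1}{3}\right) \frac{400}{9} = - \frac{400}{27} \approx -14.815$)
$W{\left(s \right)} = 92$ ($W{\left(s \right)} = -39 - -131 = -39 + 131 = 92$)
$\frac{1}{W{\left(Z \right)}} = \frac{1}{92}$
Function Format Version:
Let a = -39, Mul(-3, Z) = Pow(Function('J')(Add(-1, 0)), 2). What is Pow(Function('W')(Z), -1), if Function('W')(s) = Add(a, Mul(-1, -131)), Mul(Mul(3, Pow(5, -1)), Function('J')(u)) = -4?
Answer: Rational(1, 92) ≈ 0.010870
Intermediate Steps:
Function('J')(u) = Rational(-20, 3) (Function('J')(u) = Mul(Rational(5, 3), -4) = Rational(-20, 3))
Z = Rational(-400, 27) (Z = Mul(Rational(-1, 3), Pow(Rational(-20, 3), 2)) = Mul(Rational(-1, 3), Rational(400, 9)) = Rational(-400, 27) ≈ -14.815)
Function('W')(s) = 92 (Function('W')(s) = Add(-39, Mul(-1, -131)) = Add(-39, 131) = 92)
Pow(Function('W')(Z), -1) = Pow(92, -1) = Rational(1, 92)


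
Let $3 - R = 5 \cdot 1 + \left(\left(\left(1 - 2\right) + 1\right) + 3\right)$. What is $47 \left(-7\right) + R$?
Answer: $-334$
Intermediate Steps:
$R = -5$ ($R = 3 - \left(5 \cdot 1 + \left(\left(\left(1 - 2\right) + 1\right) + 3\right)\right) = 3 - \left(5 + \left(\left(-1 + 1\right) + 3\right)\right) = 3 - \left(5 + \left(0 + 3\right)\right) = 3 - \left(5 + 3\right) = 3 - 8 = -5$)
$47 \left(-7\right) + R = 47 \left(-7\right) - 5 = -329 - 5 = -334$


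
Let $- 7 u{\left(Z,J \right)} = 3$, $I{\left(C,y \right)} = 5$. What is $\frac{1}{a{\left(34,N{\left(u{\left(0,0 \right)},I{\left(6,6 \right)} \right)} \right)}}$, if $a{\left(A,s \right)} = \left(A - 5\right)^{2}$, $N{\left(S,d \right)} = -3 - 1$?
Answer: $\frac{1}{841} \approx 0.0011891$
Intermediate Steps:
$u{\left(Z,J \right)} = - \frac{3}{7}$ ($u{\left(Z,J \right)} = \left(- \frac{1}{7}\right) 3 = - \frac{3}{7}$)
$N{\left(S,d \right)} = -4$
$a{\left(A,s \right)} = \left(-5 + A\right)^{2}$
$\frac{1}{a{\left(34,N{\left(u{\left(0,0 \right)},I{\left(6,6 \right)} \right)} \right)}} = \frac{1}{\left(-5 + 34\right)^{2}} = \frac{1}{29^{2}} = \frac{1}{841}$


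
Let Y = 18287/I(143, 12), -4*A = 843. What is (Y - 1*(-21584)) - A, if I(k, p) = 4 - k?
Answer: 12044733/556 ≈ 21663.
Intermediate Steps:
A = -843/4 (A = -¼*843 = -843/4 ≈ -210.75)
Y = -18287/139 (Y = 18287/(4 - 1*143) = 18287/(4 - 143) = 18287/(-139) = 18287*(-1/139) = -18287/139 ≈ -131.56)
(Y - 1*(-21584)) - A = (-18287/139 - 1*(-21584)) - 1*(-843/4) = (-18287/139 + 21584) + 843/4 = 2981889/139 + 843/4 = 12044733/556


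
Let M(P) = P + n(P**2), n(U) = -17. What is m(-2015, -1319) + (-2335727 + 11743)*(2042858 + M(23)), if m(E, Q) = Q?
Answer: -4747583251495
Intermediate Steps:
M(P) = -17 + P (M(P) = P - 17 = -17 + P)
m(-2015, -1319) + (-2335727 + 11743)*(2042858 + M(23)) = -1319 + (-2335727 + 11743)*(2042858 + (-17 + 23)) = -1319 - 2323984*(2042858 + 6) = -1319 - 2323984*2042864 = -1319 - 4747583250176 = -4747583251495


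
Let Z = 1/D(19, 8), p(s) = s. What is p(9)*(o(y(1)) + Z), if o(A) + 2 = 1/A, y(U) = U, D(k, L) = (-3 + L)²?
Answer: -216/25 ≈ -8.6400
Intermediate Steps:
Z = 1/25 (Z = 1/((-3 + 8)²) = 1/(5²) = 1/25 ≈ 0.040000)
o(A) = -2 + 1/A
p(9)*(o(y(1)) + Z) = 9*((-2 + 1/1) + 1/25) = 9*((-2 + 1) + 1/25) = 9*(-1 + 1/25) = 9*(-24/25) = -216/25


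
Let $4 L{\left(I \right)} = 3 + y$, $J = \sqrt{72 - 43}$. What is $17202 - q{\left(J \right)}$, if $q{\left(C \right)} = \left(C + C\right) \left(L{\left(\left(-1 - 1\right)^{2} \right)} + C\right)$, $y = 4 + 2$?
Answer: $17144 - \frac{9 \sqrt{29}}{2} \approx 17120.0$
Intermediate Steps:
$J = \sqrt{29} \approx 5.3852$
$y = 6$
$L{\left(I \right)} = \frac{9}{4}$ ($L{\left(I \right)} = \frac{3 + 6}{4} = \frac{1}{4} \cdot 9 = \frac{9}{4}$)
$q{\left(C \right)} = 2 C \left(\frac{9}{4} + C\right)$ ($q{\left(C \right)} = \left(C + C\right) \left(\frac{9}{4} + C\right) = 2 C \left(\frac{9}{4} + C\right)$)
$17202 - q{\left(J \right)} = 17202 - \frac{\sqrt{29} \left(9 + 4 \sqrt{29}\right)}{2}$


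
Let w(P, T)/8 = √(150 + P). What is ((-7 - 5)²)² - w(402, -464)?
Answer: 20736 - 16*√138 ≈ 20548.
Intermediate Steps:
w(P, T) = 8*√(150 + P)
((-7 - 5)²)² - w(402, -464) = ((-7 - 5)²)² - 8*√(150 + 402) = ((-12)²)² - 8*√552 = 144² - 8*2*√138 = 20736 - 16*√138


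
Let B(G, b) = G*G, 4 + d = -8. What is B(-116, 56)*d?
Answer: -161472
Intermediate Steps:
d = -12 (d = -4 - 8 = -12)
B(G, b) = G²
B(-116, 56)*d = (-116)²*(-12) = 13456*(-12) = -161472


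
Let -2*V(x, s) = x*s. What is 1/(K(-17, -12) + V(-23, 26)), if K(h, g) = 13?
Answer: 1/312 ≈ 0.0032051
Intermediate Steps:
V(x, s) = -s*x/2 (V(x, s) = -x*s/2 = -s*x/2)
1/(K(-17, -12) + V(-23, 26)) = 1/(13 - 1/2*26*(-23)) = 1/(13 + 299) = 1/312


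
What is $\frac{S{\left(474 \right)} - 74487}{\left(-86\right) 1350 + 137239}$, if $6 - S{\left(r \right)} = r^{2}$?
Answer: $- \frac{299157}{21139} \approx -14.152$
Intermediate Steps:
$S{\left(r \right)} = 6 - r^{2}$
$\frac{S{\left(474 \right)} - 74487}{\left(-86\right) 1350 + 137239} = \frac{\left(6 - 474^{2}\right) - 74487}{\left(-86\right) 1350 + 137239} = \frac{\left(6 - 224676\right) - 74487}{-116100 + 137239} = \frac{\left(6 - 224676\right) - 74487}{21139} = \left(-224670 - 74487\right) \frac{1}{21139} = \left(-299157\right) \frac{1}{21139} = - \frac{299157}{21139}$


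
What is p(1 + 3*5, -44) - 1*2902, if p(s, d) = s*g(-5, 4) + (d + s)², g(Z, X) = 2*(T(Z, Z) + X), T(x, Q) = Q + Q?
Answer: -2310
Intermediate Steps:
T(x, Q) = 2*Q
g(Z, X) = 2*X + 4*Z (g(Z, X) = 2*(2*Z + X) = 2*(X + 2*Z) = 2*X + 4*Z)
p(s, d) = (d + s)² - 12*s (p(s, d) = s*(2*4 + 4*(-5)) + (d + s)² = s*(8 - 20) + (d + s)² = s*(-12) + (d + s)² = -12*s + (d + s)² = (d + s)² - 12*s)
p(1 + 3*5, -44) - 1*2902 = ((-44 + (1 + 3*5))² - 12*(1 + 3*5)) - 1*2902 = ((-44 + (1 + 15))² - 12*(1 + 15)) - 2902 = ((-44 + 16)² - 12*16) - 2902 = ((-28)² - 192) - 2902 = (784 - 192) - 2902 = 592 - 2902 = -2310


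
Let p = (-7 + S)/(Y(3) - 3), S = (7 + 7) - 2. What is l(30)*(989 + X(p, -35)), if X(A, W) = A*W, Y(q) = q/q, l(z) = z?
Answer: 32295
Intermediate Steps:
S = 12 (S = 14 - 2 = 12)
Y(q) = 1
p = -5/2 (p = (-7 + 12)/(1 - 3) = 5/(-2) = 5*(-½) = -5/2 ≈ -2.5000)
l(30)*(989 + X(p, -35)) = 30*(989 - 5/2*(-35)) = 30*(989 + 175/2) = 30*(2153/2) = 32295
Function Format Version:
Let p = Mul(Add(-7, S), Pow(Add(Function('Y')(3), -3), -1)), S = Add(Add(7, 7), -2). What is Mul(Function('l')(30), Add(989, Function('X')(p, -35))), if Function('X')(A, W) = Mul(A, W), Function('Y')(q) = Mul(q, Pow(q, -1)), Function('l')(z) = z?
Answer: 32295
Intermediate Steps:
S = 12 (S = Add(14, -2) = 12)
Function('Y')(q) = 1
p = Rational(-5, 2) (p = Mul(Add(-7, 12), Pow(Add(1, -3), -1)) = Mul(5, Pow(-2, -1)) = Mul(5, Rational(-1, 2)) = Rational(-5, 2) ≈ -2.5000)
Mul(Function('l')(30), Add(989, Function('X')(p, -35))) = Mul(30, Add(989, Mul(Rational(-5, 2), -35))) = Mul(30, Add(989, Rational(175, 2))) = Mul(30, Rational(2153, 2)) = 32295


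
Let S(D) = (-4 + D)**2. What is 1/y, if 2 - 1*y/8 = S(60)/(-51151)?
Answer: 51151/843504 ≈ 0.060641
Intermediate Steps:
y = 843504/51151 (y = 16 - 8*(-4 + 60)**2/(-51151) = 16 - 8*56**2*(-1)/51151 = 16 - 25088*(-1)/51151 = 16 - 8*(-3136/51151) = 16 + 25088/51151 = 843504/51151 ≈ 16.490)
1/y = 1/(843504/51151) = 51151/843504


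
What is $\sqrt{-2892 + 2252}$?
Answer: $8 i \sqrt{10} \approx 25.298 i$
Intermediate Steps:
$\sqrt{-2892 + 2252} = \sqrt{-640} = 8 i \sqrt{10}$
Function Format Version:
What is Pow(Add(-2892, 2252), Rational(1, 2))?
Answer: Mul(8, I, Pow(10, Rational(1, 2))) ≈ Mul(25.298, I)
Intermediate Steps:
Pow(Add(-2892, 2252), Rational(1, 2)) = Pow(-640, Rational(1, 2)) = Mul(8, I, Pow(10, Rational(1, 2)))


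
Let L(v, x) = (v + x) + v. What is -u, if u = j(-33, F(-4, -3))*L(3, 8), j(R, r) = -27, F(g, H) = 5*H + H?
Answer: 378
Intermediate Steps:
F(g, H) = 6*H
L(v, x) = x + 2*v
u = -378 (u = -27*(8 + 2*3) = -27*(8 + 6) = -27*14 = -378)
-u = -1*(-378) = 378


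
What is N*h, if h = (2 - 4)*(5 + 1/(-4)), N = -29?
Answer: 551/2 ≈ 275.50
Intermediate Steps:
h = -19/2 (h = -2*(5 - ¼) = -2*19/4 = -19/2 ≈ -9.5000)
N*h = -29*(-19/2) = 551/2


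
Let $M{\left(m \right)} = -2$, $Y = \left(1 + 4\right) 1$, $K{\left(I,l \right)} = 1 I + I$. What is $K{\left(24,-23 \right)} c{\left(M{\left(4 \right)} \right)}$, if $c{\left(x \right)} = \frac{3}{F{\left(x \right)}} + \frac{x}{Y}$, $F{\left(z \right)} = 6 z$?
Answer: $- \frac{156}{5} \approx -31.2$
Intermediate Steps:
$K{\left(I,l \right)} = 2 I$ ($K{\left(I,l \right)} = I + I = 2 I$)
$Y = 5$ ($Y = 5 \cdot 1 = 5$)
$c{\left(x \right)} = \frac{1}{2 x} + \frac{x}{5}$ ($c{\left(x \right)} = \frac{3}{6 x} + \frac{x}{5} = 3 \frac{1}{6 x} + x \frac{1}{5} = \frac{1}{2 x} + \frac{x}{5}$)
$K{\left(24,-23 \right)} c{\left(M{\left(4 \right)} \right)} = 2 \cdot 24 \left(\frac{1}{2 \left(-2\right)} + \frac{1}{5} \left(-2\right)\right) = 48 \left(\frac{1}{2} \left(- \frac{1}{2}\right) - \frac{2}{5}\right) = 48 \left(- \frac{1}{4} - \frac{2}{5}\right) = 48 \left(- \frac{13}{20}\right) = - \frac{156}{5}$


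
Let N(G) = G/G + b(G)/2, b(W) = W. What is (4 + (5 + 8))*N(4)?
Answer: 51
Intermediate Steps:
N(G) = 1 + G/2 (N(G) = G/G + G/2 = 1 + G*(½) = 1 + G/2)
(4 + (5 + 8))*N(4) = (4 + (5 + 8))*(1 + (½)*4) = (4 + 13)*(1 + 2) = 17*3 = 51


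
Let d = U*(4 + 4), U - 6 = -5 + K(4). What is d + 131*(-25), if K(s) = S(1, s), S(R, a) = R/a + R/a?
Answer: -3263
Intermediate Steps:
S(R, a) = 2*R/a
K(s) = 2/s (K(s) = 2*1/s = 2/s)
U = 3/2 (U = 6 + (-5 + 2/4) = 6 + (-5 + 2*(¼)) = 6 + (-5 + ½) = 6 - 9/2 = 3/2 ≈ 1.5000)
d = 12 (d = 3*(4 + 4)/2 = (3/2)*8 = 12)
d + 131*(-25) = 12 + 131*(-25) = 12 - 3275 = -3263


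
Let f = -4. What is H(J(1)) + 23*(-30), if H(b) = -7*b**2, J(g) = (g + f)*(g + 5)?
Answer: -2958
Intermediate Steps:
J(g) = (-4 + g)*(5 + g) (J(g) = (g - 4)*(g + 5) = (-4 + g)*(5 + g))
H(J(1)) + 23*(-30) = -7*(-20 + 1 + 1**2)**2 + 23*(-30) = -7*(-20 + 1 + 1)**2 - 690 = -7*(-18)**2 - 690 = -7*324 - 690 = -2268 - 690 = -2958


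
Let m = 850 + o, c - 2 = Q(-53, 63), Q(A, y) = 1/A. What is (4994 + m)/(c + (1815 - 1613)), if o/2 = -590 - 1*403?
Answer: 204474/10811 ≈ 18.914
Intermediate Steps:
o = -1986 (o = 2*(-590 - 1*403) = 2*(-590 - 403) = 2*(-993) = -1986)
c = 105/53 (c = 2 + 1/(-53) = 2 - 1/53 = 105/53 ≈ 1.9811)
m = -1136 (m = 850 - 1986 = -1136)
(4994 + m)/(c + (1815 - 1613)) = (4994 - 1136)/(105/53 + (1815 - 1613)) = 3858/(105/53 + 202) = 3858/(10811/53) = 3858*(53/10811) = 204474/10811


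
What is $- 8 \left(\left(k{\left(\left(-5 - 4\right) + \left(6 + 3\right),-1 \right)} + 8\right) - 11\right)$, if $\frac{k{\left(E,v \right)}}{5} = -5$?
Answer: $224$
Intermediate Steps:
$k{\left(E,v \right)} = -25$ ($k{\left(E,v \right)} = 5 \left(-5\right) = -25$)
$- 8 \left(\left(k{\left(\left(-5 - 4\right) + \left(6 + 3\right),-1 \right)} + 8\right) - 11\right) = - 8 \left(\left(-25 + 8\right) - 11\right) = - 8 \left(-17 - 11\right) = \left(-8\right) \left(-28\right) = 224$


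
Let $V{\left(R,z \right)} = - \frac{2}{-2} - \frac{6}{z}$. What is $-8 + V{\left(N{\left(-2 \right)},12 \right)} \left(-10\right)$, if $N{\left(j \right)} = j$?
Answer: $-13$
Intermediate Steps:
$V{\left(R,z \right)} = 1 - \frac{6}{z}$ ($V{\left(R,z \right)} = \left(-2\right) \left(- \frac{1}{2}\right) - \frac{6}{z} = 1 - \frac{6}{z}$)
$-8 + V{\left(N{\left(-2 \right)},12 \right)} \left(-10\right) = -8 + \frac{-6 + 12}{12} \left(-10\right) = -8 + \frac{1}{12} \cdot 6 \left(-10\right) = -8 + \frac{1}{2} \left(-10\right) = -8 - 5 = -13$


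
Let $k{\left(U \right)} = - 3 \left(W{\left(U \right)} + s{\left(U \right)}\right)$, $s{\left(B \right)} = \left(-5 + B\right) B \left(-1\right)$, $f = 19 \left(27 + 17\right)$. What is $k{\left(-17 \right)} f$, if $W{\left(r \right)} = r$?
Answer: $980628$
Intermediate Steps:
$f = 836$ ($f = 19 \cdot 44 = 836$)
$s{\left(B \right)} = - B \left(-5 + B\right)$ ($s{\left(B \right)} = \left(-5 + B\right) \left(- B\right) = - B \left(-5 + B\right)$)
$k{\left(U \right)} = - 3 U - 3 U \left(5 - U\right)$ ($k{\left(U \right)} = - 3 \left(U + U \left(5 - U\right)\right) = - 3 U - 3 U \left(5 - U\right)$)
$k{\left(-17 \right)} f = 3 \left(-17\right) \left(-6 - 17\right) 836 = 3 \left(-17\right) \left(-23\right) 836 = 1173 \cdot 836 = 980628$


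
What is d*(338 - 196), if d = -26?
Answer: -3692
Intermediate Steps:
d*(338 - 196) = -26*(338 - 196) = -26*142 = -3692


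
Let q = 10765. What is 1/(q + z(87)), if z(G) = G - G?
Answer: 1/10765 ≈ 9.2894e-5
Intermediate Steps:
z(G) = 0
1/(q + z(87)) = 1/(10765 + 0) = 1/10765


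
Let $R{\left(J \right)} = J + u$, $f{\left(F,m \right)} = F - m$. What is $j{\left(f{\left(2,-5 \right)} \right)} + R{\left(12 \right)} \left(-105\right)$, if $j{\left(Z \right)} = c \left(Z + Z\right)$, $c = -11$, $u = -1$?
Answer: $-1309$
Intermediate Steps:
$j{\left(Z \right)} = - 22 Z$ ($j{\left(Z \right)} = - 11 \left(Z + Z\right) = - 11 \cdot 2 Z = - 22 Z$)
$R{\left(J \right)} = -1 + J$ ($R{\left(J \right)} = J - 1 = -1 + J$)
$j{\left(f{\left(2,-5 \right)} \right)} + R{\left(12 \right)} \left(-105\right) = - 22 \left(2 - -5\right) + \left(-1 + 12\right) \left(-105\right) = - 22 \left(2 + 5\right) + 11 \left(-105\right) = \left(-22\right) 7 - 1155 = -154 - 1155 = -1309$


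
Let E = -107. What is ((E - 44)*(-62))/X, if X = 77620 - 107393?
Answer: -9362/29773 ≈ -0.31445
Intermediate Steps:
X = -29773
((E - 44)*(-62))/X = ((-107 - 44)*(-62))/(-29773) = -151*(-62)*(-1/29773) = 9362*(-1/29773) = -9362/29773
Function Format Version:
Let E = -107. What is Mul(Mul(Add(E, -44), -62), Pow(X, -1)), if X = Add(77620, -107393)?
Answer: Rational(-9362, 29773) ≈ -0.31445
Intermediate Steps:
X = -29773
Mul(Mul(Add(E, -44), -62), Pow(X, -1)) = Mul(Mul(Add(-107, -44), -62), Pow(-29773, -1)) = Mul(Mul(-151, -62), Rational(-1, 29773)) = Mul(9362, Rational(-1, 29773)) = Rational(-9362, 29773)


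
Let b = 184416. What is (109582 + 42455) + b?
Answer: 336453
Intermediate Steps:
(109582 + 42455) + b = (109582 + 42455) + 184416 = 152037 + 184416 = 336453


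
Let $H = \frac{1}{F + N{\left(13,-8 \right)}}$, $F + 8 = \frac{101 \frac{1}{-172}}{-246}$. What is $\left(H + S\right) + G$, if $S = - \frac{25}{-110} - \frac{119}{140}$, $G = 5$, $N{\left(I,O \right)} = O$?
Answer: $\frac{642537393}{148916020} \approx 4.3148$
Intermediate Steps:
$F = - \frac{338395}{42312}$ ($F = -8 + \frac{101 \frac{1}{-172}}{-246} = -8 + 101 \left(- \frac{1}{172}\right) \left(- \frac{1}{246}\right) = -8 - - \frac{101}{42312} = -8 + \frac{101}{42312} = - \frac{338395}{42312} \approx -7.9976$)
$S = - \frac{137}{220}$ ($S = \left(-25\right) \left(- \frac{1}{110}\right) - \frac{17}{20} = \frac{5}{22} - \frac{17}{20} = - \frac{137}{220} \approx -0.62273$)
$H = - \frac{42312}{676891}$ ($H = \frac{1}{- \frac{338395}{42312} - 8} = \frac{1}{- \frac{676891}{42312}} = - \frac{42312}{676891} \approx -0.062509$)
$\left(H + S\right) + G = \left(- \frac{42312}{676891} - \frac{137}{220}\right) + 5 = - \frac{102042707}{148916020} + 5 = \frac{642537393}{148916020}$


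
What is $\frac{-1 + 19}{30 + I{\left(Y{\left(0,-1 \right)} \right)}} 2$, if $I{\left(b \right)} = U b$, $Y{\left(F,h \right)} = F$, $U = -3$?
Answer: $\frac{6}{5} \approx 1.2$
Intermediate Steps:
$I{\left(b \right)} = - 3 b$
$\frac{-1 + 19}{30 + I{\left(Y{\left(0,-1 \right)} \right)}} 2 = \frac{-1 + 19}{30 - 0} \cdot 2 = \frac{18}{30 + 0} \cdot 2 = \frac{18}{30} \cdot 2 = 18 \cdot \frac{1}{30} \cdot 2 = \frac{3}{5} \cdot 2 = \frac{6}{5}$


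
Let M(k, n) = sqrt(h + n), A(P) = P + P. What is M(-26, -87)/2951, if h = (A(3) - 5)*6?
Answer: 9*I/2951 ≈ 0.0030498*I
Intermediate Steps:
A(P) = 2*P
h = 6 (h = (2*3 - 5)*6 = (6 - 5)*6 = 1*6 = 6)
M(k, n) = sqrt(6 + n)
M(-26, -87)/2951 = sqrt(6 - 87)/2951 = sqrt(-81)*(1/2951) = (9*I)*(1/2951) = 9*I/2951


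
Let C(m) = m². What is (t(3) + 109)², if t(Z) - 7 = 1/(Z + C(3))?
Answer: 1940449/144 ≈ 13475.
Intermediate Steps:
t(Z) = 7 + 1/(9 + Z) (t(Z) = 7 + 1/(Z + 3²) = 7 + 1/(Z + 9) = 7 + 1/(9 + Z))
(t(3) + 109)² = ((64 + 7*3)/(9 + 3) + 109)² = ((64 + 21)/12 + 109)² = ((1/12)*85 + 109)² = (85/12 + 109)² = (1393/12)² = 1940449/144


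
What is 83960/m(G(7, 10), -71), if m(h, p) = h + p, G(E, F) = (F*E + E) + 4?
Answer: 8396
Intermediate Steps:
G(E, F) = 4 + E + E*F (G(E, F) = (E*F + E) + 4 = (E + E*F) + 4 = 4 + E + E*F)
83960/m(G(7, 10), -71) = 83960/((4 + 7 + 7*10) - 71) = 83960/((4 + 7 + 70) - 71) = 83960/(81 - 71) = 83960/10 = 83960*(⅒) = 8396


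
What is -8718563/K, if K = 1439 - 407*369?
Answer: 8718563/148744 ≈ 58.615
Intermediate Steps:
K = -148744 (K = 1439 - 150183 = -148744)
-8718563/K = -8718563/(-148744) = -8718563*(-1/148744) = 8718563/148744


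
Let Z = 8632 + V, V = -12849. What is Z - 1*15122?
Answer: -19339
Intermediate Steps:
Z = -4217 (Z = 8632 - 12849 = -4217)
Z - 1*15122 = -4217 - 1*15122 = -4217 - 15122 = -19339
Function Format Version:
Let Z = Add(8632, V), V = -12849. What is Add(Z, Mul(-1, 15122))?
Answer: -19339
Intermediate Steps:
Z = -4217 (Z = Add(8632, -12849) = -4217)
Add(Z, Mul(-1, 15122)) = Add(-4217, Mul(-1, 15122)) = Add(-4217, -15122) = -19339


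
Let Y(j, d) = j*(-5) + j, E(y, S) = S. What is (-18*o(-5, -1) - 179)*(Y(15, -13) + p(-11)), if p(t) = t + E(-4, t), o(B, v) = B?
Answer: 7298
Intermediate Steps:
Y(j, d) = -4*j (Y(j, d) = -5*j + j = -4*j)
p(t) = 2*t (p(t) = t + t = 2*t)
(-18*o(-5, -1) - 179)*(Y(15, -13) + p(-11)) = (-18*(-5) - 179)*(-4*15 + 2*(-11)) = (90 - 179)*(-60 - 22) = -89*(-82) = 7298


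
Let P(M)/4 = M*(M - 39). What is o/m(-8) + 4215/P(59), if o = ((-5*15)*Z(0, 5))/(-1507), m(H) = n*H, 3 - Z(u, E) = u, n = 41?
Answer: 52059891/58326928 ≈ 0.89255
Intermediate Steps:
Z(u, E) = 3 - u
P(M) = 4*M*(-39 + M) (P(M) = 4*(M*(M - 39)) = 4*(M*(-39 + M)) = 4*M*(-39 + M))
m(H) = 41*H
o = 225/1507 (o = ((-5*15)*(3 - 1*0))/(-1507) = -75*(3 + 0)*(-1/1507) = -75*3*(-1/1507) = -225*(-1/1507) = 225/1507 ≈ 0.14930)
o/m(-8) + 4215/P(59) = 225/(1507*((41*(-8)))) + 4215/((4*59*(-39 + 59))) = (225/1507)/(-328) + 4215/((4*59*20)) = (225/1507)*(-1/328) + 4215/4720 = -225/494296 + 4215*(1/4720) = -225/494296 + 843/944 = 52059891/58326928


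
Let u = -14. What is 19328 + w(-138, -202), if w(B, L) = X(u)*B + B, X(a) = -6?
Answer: 20018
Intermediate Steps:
w(B, L) = -5*B (w(B, L) = -6*B + B = -5*B)
19328 + w(-138, -202) = 19328 - 5*(-138) = 19328 + 690 = 20018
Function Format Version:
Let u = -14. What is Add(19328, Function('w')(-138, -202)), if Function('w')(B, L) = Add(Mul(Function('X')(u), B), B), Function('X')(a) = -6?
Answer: 20018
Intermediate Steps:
Function('w')(B, L) = Mul(-5, B) (Function('w')(B, L) = Add(Mul(-6, B), B) = Mul(-5, B))
Add(19328, Function('w')(-138, -202)) = Add(19328, Mul(-5, -138)) = Add(19328, 690) = 20018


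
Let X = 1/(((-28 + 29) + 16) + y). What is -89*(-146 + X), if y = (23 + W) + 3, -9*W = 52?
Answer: 4352189/335 ≈ 12992.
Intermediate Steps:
W = -52/9 (W = -⅑*52 = -52/9 ≈ -5.7778)
y = 182/9 (y = (23 - 52/9) + 3 = 155/9 + 3 = 182/9 ≈ 20.222)
X = 9/335 (X = 1/(((-28 + 29) + 16) + 182/9) = 1/((1 + 16) + 182/9) = 1/(17 + 182/9) = 1/(335/9) = 9/335 ≈ 0.026866)
-89*(-146 + X) = -89*(-146 + 9/335) = -89*(-48901/335) = 4352189/335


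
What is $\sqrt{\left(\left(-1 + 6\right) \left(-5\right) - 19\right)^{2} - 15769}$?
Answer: $3 i \sqrt{1537} \approx 117.61 i$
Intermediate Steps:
$\sqrt{\left(\left(-1 + 6\right) \left(-5\right) - 19\right)^{2} - 15769} = \sqrt{\left(5 \left(-5\right) - 19\right)^{2} - 15769} = \sqrt{\left(-25 - 19\right)^{2} - 15769} = \sqrt{\left(-44\right)^{2} - 15769} = \sqrt{1936 - 15769} = \sqrt{-13833} = 3 i \sqrt{1537}$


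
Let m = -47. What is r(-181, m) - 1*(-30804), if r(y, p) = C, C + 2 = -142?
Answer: 30660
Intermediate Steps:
C = -144 (C = -2 - 142 = -144)
r(y, p) = -144
r(-181, m) - 1*(-30804) = -144 - 1*(-30804) = -144 + 30804 = 30660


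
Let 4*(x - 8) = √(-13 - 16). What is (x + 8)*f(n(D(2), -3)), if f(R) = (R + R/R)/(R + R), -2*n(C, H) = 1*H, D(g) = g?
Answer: 40/3 + 5*I*√29/24 ≈ 13.333 + 1.1219*I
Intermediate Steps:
n(C, H) = -H/2
f(R) = (1 + R)/(2*R) (f(R) = (R + 1)/((2*R)) = (1 + R)*(1/(2*R)) = (1 + R)/(2*R))
x = 8 + I*√29/4 (x = 8 + √(-13 - 16)/4 = 8 + √(-29)/4 = 8 + (I*√29)/4 = 8 + I*√29/4 ≈ 8.0 + 1.3463*I)
(x + 8)*f(n(D(2), -3)) = ((8 + I*√29/4) + 8)*((1 - ½*(-3))/(2*((-½*(-3))))) = (16 + I*√29/4)*((1 + 3/2)/(2*(3/2))) = (16 + I*√29/4)*((½)*(⅔)*(5/2)) = (16 + I*√29/4)*(⅚) = 40/3 + 5*I*√29/24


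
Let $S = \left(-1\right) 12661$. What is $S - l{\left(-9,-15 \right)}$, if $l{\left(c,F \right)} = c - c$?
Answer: $-12661$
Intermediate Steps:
$l{\left(c,F \right)} = 0$
$S = -12661$
$S - l{\left(-9,-15 \right)} = -12661 - 0 = -12661 + 0 = -12661$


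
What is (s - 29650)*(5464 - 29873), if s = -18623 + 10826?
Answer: 914043823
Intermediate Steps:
s = -7797
(s - 29650)*(5464 - 29873) = (-7797 - 29650)*(5464 - 29873) = -37447*(-24409) = 914043823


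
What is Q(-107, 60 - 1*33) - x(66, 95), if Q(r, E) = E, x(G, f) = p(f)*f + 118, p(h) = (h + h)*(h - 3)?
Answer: -1660691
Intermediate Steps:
p(h) = 2*h*(-3 + h) (p(h) = (2*h)*(-3 + h) = 2*h*(-3 + h))
x(G, f) = 118 + 2*f²*(-3 + f) (x(G, f) = (2*f*(-3 + f))*f + 118 = 2*f²*(-3 + f) + 118 = 118 + 2*f²*(-3 + f))
Q(-107, 60 - 1*33) - x(66, 95) = (60 - 1*33) - (118 + 2*95²*(-3 + 95)) = (60 - 33) - (118 + 2*9025*92) = 27 - (118 + 1660600) = 27 - 1*1660718 = 27 - 1660718 = -1660691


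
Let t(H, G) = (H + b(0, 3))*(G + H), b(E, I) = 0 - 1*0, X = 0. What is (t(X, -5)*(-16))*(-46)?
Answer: 0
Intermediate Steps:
b(E, I) = 0 (b(E, I) = 0 + 0 = 0)
t(H, G) = H*(G + H) (t(H, G) = (H + 0)*(G + H) = H*(G + H))
(t(X, -5)*(-16))*(-46) = ((0*(-5 + 0))*(-16))*(-46) = ((0*(-5))*(-16))*(-46) = (0*(-16))*(-46) = 0*(-46) = 0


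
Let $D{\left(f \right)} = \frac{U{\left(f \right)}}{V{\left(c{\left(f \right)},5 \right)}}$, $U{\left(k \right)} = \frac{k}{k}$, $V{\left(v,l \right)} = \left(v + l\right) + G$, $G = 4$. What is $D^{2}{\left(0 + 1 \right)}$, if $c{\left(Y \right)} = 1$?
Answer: $\frac{1}{100} \approx 0.01$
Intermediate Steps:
$V{\left(v,l \right)} = 4 + l + v$ ($V{\left(v,l \right)} = \left(v + l\right) + 4 = \left(l + v\right) + 4 = 4 + l + v$)
$U{\left(k \right)} = 1$
$D{\left(f \right)} = \frac{1}{10}$ ($D{\left(f \right)} = 1 \frac{1}{4 + 5 + 1} = 1 \cdot \frac{1}{10} = \frac{1}{10}$)
$D^{2}{\left(0 + 1 \right)} = \left(\frac{1}{10}\right)^{2} = \frac{1}{100}$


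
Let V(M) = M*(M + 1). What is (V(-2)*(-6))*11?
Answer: -132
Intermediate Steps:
V(M) = M*(1 + M)
(V(-2)*(-6))*11 = (-2*(1 - 2)*(-6))*11 = (-2*(-1)*(-6))*11 = (2*(-6))*11 = -12*11 = -132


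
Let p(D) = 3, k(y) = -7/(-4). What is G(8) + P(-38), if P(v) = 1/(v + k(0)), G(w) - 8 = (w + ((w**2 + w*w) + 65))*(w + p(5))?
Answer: 321751/145 ≈ 2219.0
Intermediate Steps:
k(y) = 7/4 (k(y) = -7*(-1/4) = 7/4)
G(w) = 8 + (3 + w)*(65 + w + 2*w**2) (G(w) = 8 + (w + ((w**2 + w*w) + 65))*(w + 3) = 8 + (w + ((w**2 + w**2) + 65))*(3 + w) = 8 + (w + (2*w**2 + 65))*(3 + w) = 8 + (w + (65 + 2*w**2))*(3 + w) = 8 + (65 + w + 2*w**2)*(3 + w) = 8 + (3 + w)*(65 + w + 2*w**2))
P(v) = 1/(7/4 + v) (P(v) = 1/(v + 7/4) = 1/(7/4 + v))
G(8) + P(-38) = (203 + 2*8**3 + 7*8**2 + 68*8) + 4/(7 + 4*(-38)) = (203 + 2*512 + 7*64 + 544) + 4/(7 - 152) = (203 + 1024 + 448 + 544) + 4/(-145) = 2219 + 4*(-1/145) = 2219 - 4/145 = 321751/145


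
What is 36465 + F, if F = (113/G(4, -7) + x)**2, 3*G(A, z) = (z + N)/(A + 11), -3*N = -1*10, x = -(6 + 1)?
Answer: 239482489/121 ≈ 1.9792e+6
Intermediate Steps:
x = -7 (x = -1*7 = -7)
N = 10/3 (N = -(-1)*10/3 = -1/3*(-10) = 10/3 ≈ 3.3333)
G(A, z) = (10/3 + z)/(3*(11 + A)) (G(A, z) = ((z + 10/3)/(A + 11))/3 = ((10/3 + z)/(11 + A))/3 = (10/3 + z)/(3*(11 + A)))
F = 235070224/121 (F = (113/(((10 + 3*(-7))/(9*(11 + 4)))) - 7)**2 = (113/(((1/9)*(10 - 21)/15)) - 7)**2 = (113/(((1/9)*(1/15)*(-11))) - 7)**2 = (113/(-11/135) - 7)**2 = (113*(-135/11) - 7)**2 = (-15255/11 - 7)**2 = (-15332/11)**2 = 235070224/121 ≈ 1.9427e+6)
36465 + F = 36465 + 235070224/121 = 239482489/121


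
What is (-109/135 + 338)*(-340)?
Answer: -3095428/27 ≈ -1.1465e+5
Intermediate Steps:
(-109/135 + 338)*(-340) = (45521/135)*(-340) = -3095428/27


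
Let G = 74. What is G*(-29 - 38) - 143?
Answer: -5101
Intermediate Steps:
G*(-29 - 38) - 143 = 74*(-29 - 38) - 143 = 74*(-67) - 143 = -4958 - 143 = -5101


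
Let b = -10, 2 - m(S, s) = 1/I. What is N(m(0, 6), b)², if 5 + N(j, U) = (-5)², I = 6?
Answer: 400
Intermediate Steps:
m(S, s) = 11/6 (m(S, s) = 2 - 1/6 = 2 - 1*⅙ = 2 - ⅙ = 11/6)
N(j, U) = 20 (N(j, U) = -5 + (-5)² = -5 + 25 = 20)
N(m(0, 6), b)² = 20² = 400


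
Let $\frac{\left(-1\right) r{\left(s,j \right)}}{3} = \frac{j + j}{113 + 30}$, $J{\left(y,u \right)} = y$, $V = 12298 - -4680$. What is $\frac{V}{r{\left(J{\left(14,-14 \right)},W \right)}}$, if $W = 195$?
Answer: $- \frac{93379}{45} \approx -2075.1$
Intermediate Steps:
$V = 16978$ ($V = 12298 + 4680 = 16978$)
$r{\left(s,j \right)} = - \frac{6 j}{143}$ ($r{\left(s,j \right)} = - 3 \frac{j + j}{113 + 30} = - 3 \frac{2 j}{143} = - \frac{6 j}{143}$)
$\frac{V}{r{\left(J{\left(14,-14 \right)},W \right)}} = \frac{16978}{\left(- \frac{6}{143}\right) 195} = \frac{16978}{- \frac{90}{11}} = 16978 \left(- \frac{11}{90}\right) = - \frac{93379}{45}$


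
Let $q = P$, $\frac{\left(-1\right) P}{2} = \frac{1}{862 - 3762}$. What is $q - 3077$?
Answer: $- \frac{4461649}{1450} \approx -3077.0$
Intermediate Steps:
$P = \frac{1}{1450}$ ($P = - \frac{2}{862 - 3762} = - \frac{2}{-2900} = \left(-2\right) \left(- \frac{1}{2900}\right) = \frac{1}{1450} \approx 0.00068966$)
$q = \frac{1}{1450} \approx 0.00068966$
$q - 3077 = \frac{1}{1450} - 3077 = - \frac{4461649}{1450}$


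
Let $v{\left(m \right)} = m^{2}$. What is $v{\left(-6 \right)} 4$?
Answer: $144$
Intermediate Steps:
$v{\left(-6 \right)} 4 = \left(-6\right)^{2} \cdot 4 = 36 \cdot 4 = 144$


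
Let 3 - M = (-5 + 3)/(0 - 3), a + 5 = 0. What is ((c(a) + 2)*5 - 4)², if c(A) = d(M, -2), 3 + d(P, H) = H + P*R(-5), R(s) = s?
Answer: 53824/9 ≈ 5980.4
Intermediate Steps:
a = -5 (a = -5 + 0 = -5)
M = 7/3 (M = 3 - (-5 + 3)/(0 - 3) = 3 - (-2)/(-3) = 3 - (-2)*(-1)/3 = 3 - 1*⅔ = 3 - ⅔ = 7/3 ≈ 2.3333)
d(P, H) = -3 + H - 5*P (d(P, H) = -3 + (H + P*(-5)) = -3 + (H - 5*P) = -3 + H - 5*P)
c(A) = -50/3 (c(A) = -3 - 2 - 5*7/3 = -3 - 2 - 35/3 = -50/3)
((c(a) + 2)*5 - 4)² = ((-50/3 + 2)*5 - 4)² = (-44/3*5 - 4)² = (-220/3 - 4)² = (-232/3)² = 53824/9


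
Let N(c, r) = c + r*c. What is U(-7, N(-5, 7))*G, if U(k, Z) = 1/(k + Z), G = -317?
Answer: 317/47 ≈ 6.7447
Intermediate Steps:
N(c, r) = c + c*r
U(k, Z) = 1/(Z + k)
U(-7, N(-5, 7))*G = -317/(-5*(1 + 7) - 7) = -317/(-5*8 - 7) = -317/(-40 - 7) = -317/(-47) = -1/47*(-317) = 317/47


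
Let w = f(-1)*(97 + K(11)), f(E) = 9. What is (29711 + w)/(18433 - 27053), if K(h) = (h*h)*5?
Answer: -36029/8620 ≈ -4.1797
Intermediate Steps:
K(h) = 5*h² (K(h) = h²*5 = 5*h²)
w = 6318 (w = 9*(97 + 5*11²) = 9*(97 + 5*121) = 9*(97 + 605) = 9*702 = 6318)
(29711 + w)/(18433 - 27053) = (29711 + 6318)/(18433 - 27053) = 36029/(-8620) = 36029*(-1/8620) = -36029/8620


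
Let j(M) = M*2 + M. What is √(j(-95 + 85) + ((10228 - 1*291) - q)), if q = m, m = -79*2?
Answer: √10065 ≈ 100.32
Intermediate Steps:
m = -158
q = -158
j(M) = 3*M (j(M) = 2*M + M = 3*M)
√(j(-95 + 85) + ((10228 - 1*291) - q)) = √(3*(-95 + 85) + ((10228 - 1*291) - 1*(-158))) = √(3*(-10) + ((10228 - 291) + 158)) = √(-30 + (9937 + 158)) = √(-30 + 10095) = √10065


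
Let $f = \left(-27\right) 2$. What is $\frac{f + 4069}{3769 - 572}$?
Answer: $\frac{4015}{3197} \approx 1.2559$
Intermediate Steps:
$f = -54$
$\frac{f + 4069}{3769 - 572} = \frac{-54 + 4069}{3769 - 572} = \frac{4015}{3197}$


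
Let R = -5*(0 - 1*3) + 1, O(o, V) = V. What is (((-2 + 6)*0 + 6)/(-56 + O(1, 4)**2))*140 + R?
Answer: -5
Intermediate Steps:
R = 16 (R = -5*(0 - 3) + 1 = -5*(-3) + 1 = 15 + 1 = 16)
(((-2 + 6)*0 + 6)/(-56 + O(1, 4)**2))*140 + R = (((-2 + 6)*0 + 6)/(-56 + 4**2))*140 + 16 = ((4*0 + 6)/(-56 + 16))*140 + 16 = ((0 + 6)/(-40))*140 + 16 = (6*(-1/40))*140 + 16 = -3/20*140 + 16 = -21 + 16 = -5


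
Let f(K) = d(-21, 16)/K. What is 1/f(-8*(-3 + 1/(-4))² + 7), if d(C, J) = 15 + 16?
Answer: -5/2 ≈ -2.5000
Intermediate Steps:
d(C, J) = 31
f(K) = 31/K
1/f(-8*(-3 + 1/(-4))² + 7) = 1/(31/(-8*(-3 + 1/(-4))² + 7)) = 1/(31/(-8*(-3 - ¼)² + 7)) = 1/(31/(-8*(-13/4)² + 7)) = 1/(31/(-8*169/16 + 7)) = 1/(31/(-169/2 + 7)) = 1/(31/(-155/2)) = 1/(31*(-2/155)) = 1/(-⅖) = -5/2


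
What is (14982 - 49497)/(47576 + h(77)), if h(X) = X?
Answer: -34515/47653 ≈ -0.72430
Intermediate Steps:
(14982 - 49497)/(47576 + h(77)) = (14982 - 49497)/(47576 + 77) = -34515/47653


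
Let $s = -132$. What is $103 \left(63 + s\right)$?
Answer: $-7107$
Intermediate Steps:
$103 \left(63 + s\right) = 103 \left(63 - 132\right) = 103 \left(-69\right) = -7107$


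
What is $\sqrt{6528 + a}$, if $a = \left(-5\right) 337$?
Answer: $\sqrt{4843} \approx 69.592$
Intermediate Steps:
$a = -1685$
$\sqrt{6528 + a} = \sqrt{6528 - 1685} = \sqrt{4843}$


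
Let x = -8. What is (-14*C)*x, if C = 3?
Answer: 336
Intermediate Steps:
(-14*C)*x = -14*3*(-8) = -42*(-8) = 336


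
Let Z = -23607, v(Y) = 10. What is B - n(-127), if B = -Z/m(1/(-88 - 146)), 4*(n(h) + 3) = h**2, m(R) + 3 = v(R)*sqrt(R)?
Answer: -50921279/4412 - 354105*I*sqrt(26)/1103 ≈ -11542.0 - 1637.0*I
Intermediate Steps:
m(R) = -3 + 10*sqrt(R)
n(h) = -3 + h**2/4
B = 23607/(-3 + 5*I*sqrt(26)/39) (B = -(-23607)/(-3 + 10*sqrt(1/(-88 - 146))) = -(-23607)/(-3 + 10*sqrt(1/(-234))) = -(-23607)/(-3 + 10*sqrt(-1/234)) = -(-23607)/(-3 + 10*(I*sqrt(26)/78)) = -(-23607)/(-3 + 5*I*sqrt(26)/39) = 23607/(-3 + 5*I*sqrt(26)/39) ≈ -7512.3 - 1637.0*I)
B - n(-127) = (-8286057/1103 - 354105*I*sqrt(26)/1103) - (-3 + (1/4)*(-127)**2) = (-8286057/1103 - 354105*I*sqrt(26)/1103) - (-3 + (1/4)*16129) = (-8286057/1103 - 354105*I*sqrt(26)/1103) - (-3 + 16129/4) = (-8286057/1103 - 354105*I*sqrt(26)/1103) - 1*16117/4 = (-8286057/1103 - 354105*I*sqrt(26)/1103) - 16117/4 = -50921279/4412 - 354105*I*sqrt(26)/1103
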